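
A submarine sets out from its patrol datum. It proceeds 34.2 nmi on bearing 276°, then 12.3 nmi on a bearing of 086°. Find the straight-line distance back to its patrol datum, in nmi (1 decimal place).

22.2 nmi

Leg 1 (276°, 34.2 nmi): east 34.2 sin 276° = -34.01, north 34.2 cos 276° = 3.57
Leg 2 (086°, 12.3 nmi): east 12.3 sin 86° = 12.27, north 12.3 cos 86° = 0.86
Net: -21.74 east, 4.43 north. Distance = √((-21.74)² + (4.43)²) = 22.190 nmi.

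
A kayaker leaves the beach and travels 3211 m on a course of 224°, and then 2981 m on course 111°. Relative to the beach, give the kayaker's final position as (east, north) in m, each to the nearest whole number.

(552, -3378)

Leg 1 (224°, 3211 m): east 3211 sin 224° = -2230.55, north 3211 cos 224° = -2309.80
Leg 2 (111°, 2981 m): east 2981 sin 111° = 2783.00, north 2981 cos 111° = -1068.29
Summing: 552.46 m east, -3378.09 m north → (552, -3378).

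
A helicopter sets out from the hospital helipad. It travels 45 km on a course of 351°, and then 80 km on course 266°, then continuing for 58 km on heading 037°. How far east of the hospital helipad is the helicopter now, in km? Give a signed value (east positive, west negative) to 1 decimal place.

-51.9 km

Leg 1 (351°, 45 km): east 45 sin 351° = -7.04, north 45 cos 351° = 44.45
Leg 2 (266°, 80 km): east 80 sin 266° = -79.81, north 80 cos 266° = -5.58
Leg 3 (037°, 58 km): east 58 sin 37° = 34.91, north 58 cos 37° = 46.32
Net east component: -51.94 km.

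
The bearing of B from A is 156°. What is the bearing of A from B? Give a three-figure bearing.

336°

Back-bearing = 156° + 180° = 336°.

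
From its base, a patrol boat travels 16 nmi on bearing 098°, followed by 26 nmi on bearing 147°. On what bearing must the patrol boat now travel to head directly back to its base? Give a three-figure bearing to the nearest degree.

309°

Leg 1 (098°, 16 nmi): east 16 sin 98° = 15.84, north 16 cos 98° = -2.23
Leg 2 (147°, 26 nmi): east 26 sin 147° = 14.16, north 26 cos 147° = -21.81
Net displacement: 30.00 east, -24.03 north. Direction back to start is (-30.00, 24.03): bearing = atan2(-30.00, 24.03) mod 360° = 308.69° ≈ 309°.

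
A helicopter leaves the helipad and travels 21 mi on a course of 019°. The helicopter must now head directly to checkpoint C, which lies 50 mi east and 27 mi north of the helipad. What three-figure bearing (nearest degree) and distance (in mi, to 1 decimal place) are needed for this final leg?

Leg 1 (019°, 21 mi): east 21 sin 19° = 6.84, north 21 cos 19° = 19.86
Current position: (6.84, 19.86). Target: (50, 27). Remaining: Δeast = 43.16, Δnorth = 7.14.
Bearing = atan2(43.16, 7.14) mod 360° = 80.60°; distance = √((43.16)² + (7.14)²) = 43.750 mi.

081°, 43.8 mi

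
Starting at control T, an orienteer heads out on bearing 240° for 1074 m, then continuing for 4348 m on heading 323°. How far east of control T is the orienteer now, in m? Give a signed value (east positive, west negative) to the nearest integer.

Leg 1 (240°, 1074 m): east 1074 sin 240° = -930.11, north 1074 cos 240° = -537.00
Leg 2 (323°, 4348 m): east 4348 sin 323° = -2616.69, north 4348 cos 323° = 3472.47
Net east component: -3546.80 m.

-3547 m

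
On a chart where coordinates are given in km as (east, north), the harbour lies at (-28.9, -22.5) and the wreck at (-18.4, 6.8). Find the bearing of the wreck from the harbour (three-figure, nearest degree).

020°

Δeast = -18.4 − -28.9 = 10.50; Δnorth = 6.8 − -22.5 = 29.30.
Bearing = atan2(Δeast, Δnorth) mod 360° = 19.72° ≈ 020°.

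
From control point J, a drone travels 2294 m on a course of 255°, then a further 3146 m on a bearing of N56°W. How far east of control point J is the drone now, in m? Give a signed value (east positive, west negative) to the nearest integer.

Leg 1 (255°, 2294 m): east 2294 sin 255° = -2215.83, north 2294 cos 255° = -593.73
Leg 2 (N56°W, 3146 m): east 3146 sin 304° = -2608.15, north 3146 cos 304° = 1759.22
Net east component: -4823.99 m.

-4824 m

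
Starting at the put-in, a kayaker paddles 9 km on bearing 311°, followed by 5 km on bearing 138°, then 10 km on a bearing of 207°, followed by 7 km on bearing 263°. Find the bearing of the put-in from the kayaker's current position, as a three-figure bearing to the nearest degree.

Leg 1 (311°, 9 km): east 9 sin 311° = -6.79, north 9 cos 311° = 5.90
Leg 2 (138°, 5 km): east 5 sin 138° = 3.35, north 5 cos 138° = -3.72
Leg 3 (207°, 10 km): east 10 sin 207° = -4.54, north 10 cos 207° = -8.91
Leg 4 (263°, 7 km): east 7 sin 263° = -6.95, north 7 cos 263° = -0.85
Net displacement: -14.93 east, -7.57 north. Direction back to start is (14.93, 7.57): bearing = atan2(14.93, 7.57) mod 360° = 63.11° ≈ 063°.

063°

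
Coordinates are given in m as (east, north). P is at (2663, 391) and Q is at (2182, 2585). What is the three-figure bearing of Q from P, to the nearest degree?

348°

Δeast = 2182 − 2663 = -481.00; Δnorth = 2585 − 391 = 2194.00.
Bearing = atan2(Δeast, Δnorth) mod 360° = 347.63° ≈ 348°.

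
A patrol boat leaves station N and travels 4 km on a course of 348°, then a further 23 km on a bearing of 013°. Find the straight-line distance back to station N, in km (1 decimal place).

Leg 1 (348°, 4 km): east 4 sin 348° = -0.83, north 4 cos 348° = 3.91
Leg 2 (013°, 23 km): east 23 sin 13° = 5.17, north 23 cos 13° = 22.41
Net: 4.34 east, 26.32 north. Distance = √((4.34)² + (26.32)²) = 26.679 km.

26.7 km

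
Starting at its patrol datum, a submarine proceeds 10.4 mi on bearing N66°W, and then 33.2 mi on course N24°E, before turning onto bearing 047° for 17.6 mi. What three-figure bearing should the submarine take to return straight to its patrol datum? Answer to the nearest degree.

Leg 1 (N66°W, 10.4 mi): east 10.4 sin 294° = -9.50, north 10.4 cos 294° = 4.23
Leg 2 (N24°E, 33.2 mi): east 33.2 sin 24° = 13.50, north 33.2 cos 24° = 30.33
Leg 3 (047°, 17.6 mi): east 17.6 sin 47° = 12.87, north 17.6 cos 47° = 12.00
Net displacement: 16.87 east, 46.56 north. Direction back to start is (-16.87, -46.56): bearing = atan2(-16.87, -46.56) mod 360° = 199.92° ≈ 200°.

200°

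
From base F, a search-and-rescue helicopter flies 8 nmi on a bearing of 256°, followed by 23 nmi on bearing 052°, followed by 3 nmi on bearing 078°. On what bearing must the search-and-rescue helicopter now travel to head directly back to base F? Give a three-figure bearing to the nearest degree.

Leg 1 (256°, 8 nmi): east 8 sin 256° = -7.76, north 8 cos 256° = -1.94
Leg 2 (052°, 23 nmi): east 23 sin 52° = 18.12, north 23 cos 52° = 14.16
Leg 3 (078°, 3 nmi): east 3 sin 78° = 2.93, north 3 cos 78° = 0.62
Net displacement: 13.30 east, 12.85 north. Direction back to start is (-13.30, -12.85): bearing = atan2(-13.30, -12.85) mod 360° = 225.98° ≈ 226°.

226°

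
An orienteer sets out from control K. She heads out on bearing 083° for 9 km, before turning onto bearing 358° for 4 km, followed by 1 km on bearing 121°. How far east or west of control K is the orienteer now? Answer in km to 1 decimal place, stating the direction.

9.7 km east

Leg 1 (083°, 9 km): east 9 sin 83° = 8.93, north 9 cos 83° = 1.10
Leg 2 (358°, 4 km): east 4 sin 358° = -0.14, north 4 cos 358° = 4.00
Leg 3 (121°, 1 km): east 1 sin 121° = 0.86, north 1 cos 121° = -0.52
Net east component: 9.65 km.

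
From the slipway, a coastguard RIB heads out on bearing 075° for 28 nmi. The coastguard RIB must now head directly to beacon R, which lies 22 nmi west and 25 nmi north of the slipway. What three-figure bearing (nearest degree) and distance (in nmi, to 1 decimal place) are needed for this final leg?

290°, 52.2 nmi

Leg 1 (075°, 28 nmi): east 28 sin 75° = 27.05, north 28 cos 75° = 7.25
Current position: (27.05, 7.25). Target: (-22, 25). Remaining: Δeast = -49.05, Δnorth = 17.75.
Bearing = atan2(-49.05, 17.75) mod 360° = 289.90°; distance = √((-49.05)² + (17.75)²) = 52.160 nmi.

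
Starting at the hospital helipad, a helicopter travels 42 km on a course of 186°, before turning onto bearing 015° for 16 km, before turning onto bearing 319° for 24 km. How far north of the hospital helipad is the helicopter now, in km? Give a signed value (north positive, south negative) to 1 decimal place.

-8.2 km

Leg 1 (186°, 42 km): east 42 sin 186° = -4.39, north 42 cos 186° = -41.77
Leg 2 (015°, 16 km): east 16 sin 15° = 4.14, north 16 cos 15° = 15.45
Leg 3 (319°, 24 km): east 24 sin 319° = -15.75, north 24 cos 319° = 18.11
Net north component: -8.20 km.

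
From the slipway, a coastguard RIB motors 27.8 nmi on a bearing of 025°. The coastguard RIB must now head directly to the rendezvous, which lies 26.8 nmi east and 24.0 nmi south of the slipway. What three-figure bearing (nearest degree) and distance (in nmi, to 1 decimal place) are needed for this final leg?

Leg 1 (025°, 27.8 nmi): east 27.8 sin 25° = 11.75, north 27.8 cos 25° = 25.20
Current position: (11.75, 25.20). Target: (26.8, -24.0). Remaining: Δeast = 15.05, Δnorth = -49.20.
Bearing = atan2(15.05, -49.20) mod 360° = 162.99°; distance = √((15.05)² + (-49.20)²) = 51.446 nmi.

163°, 51.4 nmi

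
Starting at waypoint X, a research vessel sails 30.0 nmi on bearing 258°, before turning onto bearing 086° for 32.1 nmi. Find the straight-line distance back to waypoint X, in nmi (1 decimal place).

Leg 1 (258°, 30.0 nmi): east 30.0 sin 258° = -29.34, north 30.0 cos 258° = -6.24
Leg 2 (086°, 32.1 nmi): east 32.1 sin 86° = 32.02, north 32.1 cos 86° = 2.24
Net: 2.68 east, -4.00 north. Distance = √((2.68)² + (-4.00)²) = 4.812 nmi.

4.8 nmi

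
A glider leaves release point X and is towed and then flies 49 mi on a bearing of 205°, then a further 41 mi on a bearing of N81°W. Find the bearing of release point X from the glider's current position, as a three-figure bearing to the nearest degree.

Leg 1 (205°, 49 mi): east 49 sin 205° = -20.71, north 49 cos 205° = -44.41
Leg 2 (N81°W, 41 mi): east 41 sin 279° = -40.50, north 41 cos 279° = 6.41
Net displacement: -61.20 east, -38.00 north. Direction back to start is (61.20, 38.00): bearing = atan2(61.20, 38.00) mod 360° = 58.17° ≈ 058°.

058°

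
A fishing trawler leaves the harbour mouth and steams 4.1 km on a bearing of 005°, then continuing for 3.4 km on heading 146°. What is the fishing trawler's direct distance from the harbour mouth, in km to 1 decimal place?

Leg 1 (005°, 4.1 km): east 4.1 sin 5° = 0.36, north 4.1 cos 5° = 4.08
Leg 2 (146°, 3.4 km): east 3.4 sin 146° = 1.90, north 3.4 cos 146° = -2.82
Net: 2.26 east, 1.27 north. Distance = √((2.26)² + (1.27)²) = 2.589 km.

2.6 km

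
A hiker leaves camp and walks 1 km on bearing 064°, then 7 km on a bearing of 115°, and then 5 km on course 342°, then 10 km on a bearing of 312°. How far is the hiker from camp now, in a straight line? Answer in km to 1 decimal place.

9.1 km

Leg 1 (064°, 1 km): east 1 sin 64° = 0.90, north 1 cos 64° = 0.44
Leg 2 (115°, 7 km): east 7 sin 115° = 6.34, north 7 cos 115° = -2.96
Leg 3 (342°, 5 km): east 5 sin 342° = -1.55, north 5 cos 342° = 4.76
Leg 4 (312°, 10 km): east 10 sin 312° = -7.43, north 10 cos 312° = 6.69
Net: -1.73 east, 8.93 north. Distance = √((-1.73)² + (8.93)²) = 9.093 km.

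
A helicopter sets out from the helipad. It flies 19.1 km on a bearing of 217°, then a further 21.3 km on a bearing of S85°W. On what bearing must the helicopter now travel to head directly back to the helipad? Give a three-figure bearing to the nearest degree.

Leg 1 (217°, 19.1 km): east 19.1 sin 217° = -11.49, north 19.1 cos 217° = -15.25
Leg 2 (S85°W, 21.3 km): east 21.3 sin 265° = -21.22, north 21.3 cos 265° = -1.86
Net displacement: -32.71 east, -17.11 north. Direction back to start is (32.71, 17.11): bearing = atan2(32.71, 17.11) mod 360° = 62.39° ≈ 062°.

062°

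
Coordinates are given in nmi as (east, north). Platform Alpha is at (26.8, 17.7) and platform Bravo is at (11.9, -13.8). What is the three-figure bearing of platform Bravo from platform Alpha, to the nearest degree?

205°

Δeast = 11.9 − 26.8 = -14.90; Δnorth = -13.8 − 17.7 = -31.50.
Bearing = atan2(Δeast, Δnorth) mod 360° = 205.31° ≈ 205°.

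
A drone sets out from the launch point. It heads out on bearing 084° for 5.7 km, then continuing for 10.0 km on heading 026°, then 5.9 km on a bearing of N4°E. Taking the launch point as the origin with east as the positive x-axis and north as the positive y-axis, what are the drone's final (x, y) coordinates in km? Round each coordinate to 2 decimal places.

(10.46, 15.47)

Leg 1 (084°, 5.7 km): east 5.7 sin 84° = 5.67, north 5.7 cos 84° = 0.60
Leg 2 (026°, 10.0 km): east 10.0 sin 26° = 4.38, north 10.0 cos 26° = 8.99
Leg 3 (N4°E, 5.9 km): east 5.9 sin 4° = 0.41, north 5.9 cos 4° = 5.89
Summing: 10.46 km east, 15.47 km north → (10.46, 15.47).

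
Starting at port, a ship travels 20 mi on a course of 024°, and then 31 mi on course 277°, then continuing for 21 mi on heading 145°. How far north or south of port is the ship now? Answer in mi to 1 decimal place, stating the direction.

Leg 1 (024°, 20 mi): east 20 sin 24° = 8.13, north 20 cos 24° = 18.27
Leg 2 (277°, 31 mi): east 31 sin 277° = -30.77, north 31 cos 277° = 3.78
Leg 3 (145°, 21 mi): east 21 sin 145° = 12.05, north 21 cos 145° = -17.20
Net north component: 4.85 mi.

4.8 mi north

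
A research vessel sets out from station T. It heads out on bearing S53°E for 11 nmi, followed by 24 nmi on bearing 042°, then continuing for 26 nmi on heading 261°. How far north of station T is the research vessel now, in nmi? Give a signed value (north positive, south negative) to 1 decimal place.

7.1 nmi

Leg 1 (S53°E, 11 nmi): east 11 sin 127° = 8.78, north 11 cos 127° = -6.62
Leg 2 (042°, 24 nmi): east 24 sin 42° = 16.06, north 24 cos 42° = 17.84
Leg 3 (261°, 26 nmi): east 26 sin 261° = -25.68, north 26 cos 261° = -4.07
Net north component: 7.15 nmi.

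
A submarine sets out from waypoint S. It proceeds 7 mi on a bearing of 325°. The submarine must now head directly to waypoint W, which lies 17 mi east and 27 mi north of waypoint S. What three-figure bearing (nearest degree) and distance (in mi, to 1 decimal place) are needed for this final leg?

045°, 29.9 mi

Leg 1 (325°, 7 mi): east 7 sin 325° = -4.02, north 7 cos 325° = 5.73
Current position: (-4.02, 5.73). Target: (17, 27). Remaining: Δeast = 21.02, Δnorth = 21.27.
Bearing = atan2(21.02, 21.27) mod 360° = 44.66°; distance = √((21.02)² + (21.27)²) = 29.898 mi.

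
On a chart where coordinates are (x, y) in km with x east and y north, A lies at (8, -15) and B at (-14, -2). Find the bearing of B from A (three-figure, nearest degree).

301°

Δeast = -14 − 8 = -22.00; Δnorth = -2 − -15 = 13.00.
Bearing = atan2(Δeast, Δnorth) mod 360° = 300.58° ≈ 301°.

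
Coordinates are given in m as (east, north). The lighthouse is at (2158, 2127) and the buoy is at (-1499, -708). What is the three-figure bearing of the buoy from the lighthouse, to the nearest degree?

232°

Δeast = -1499 − 2158 = -3657.00; Δnorth = -708 − 2127 = -2835.00.
Bearing = atan2(Δeast, Δnorth) mod 360° = 232.22° ≈ 232°.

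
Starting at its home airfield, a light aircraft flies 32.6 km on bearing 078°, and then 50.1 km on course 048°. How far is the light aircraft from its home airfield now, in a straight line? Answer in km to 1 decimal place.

Leg 1 (078°, 32.6 km): east 32.6 sin 78° = 31.89, north 32.6 cos 78° = 6.78
Leg 2 (048°, 50.1 km): east 50.1 sin 48° = 37.23, north 50.1 cos 48° = 33.52
Net: 69.12 east, 40.30 north. Distance = √((69.12)² + (40.30)²) = 80.010 km.

80.0 km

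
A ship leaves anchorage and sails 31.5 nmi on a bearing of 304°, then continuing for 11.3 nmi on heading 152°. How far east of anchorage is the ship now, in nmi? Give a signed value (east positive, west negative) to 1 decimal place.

Leg 1 (304°, 31.5 nmi): east 31.5 sin 304° = -26.11, north 31.5 cos 304° = 17.61
Leg 2 (152°, 11.3 nmi): east 11.3 sin 152° = 5.31, north 11.3 cos 152° = -9.98
Net east component: -20.81 nmi.

-20.8 nmi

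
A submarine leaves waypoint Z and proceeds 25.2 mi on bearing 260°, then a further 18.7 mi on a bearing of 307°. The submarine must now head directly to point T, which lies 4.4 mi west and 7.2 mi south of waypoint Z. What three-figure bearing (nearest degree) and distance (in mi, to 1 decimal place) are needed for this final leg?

Leg 1 (260°, 25.2 mi): east 25.2 sin 260° = -24.82, north 25.2 cos 260° = -4.38
Leg 2 (307°, 18.7 mi): east 18.7 sin 307° = -14.93, north 18.7 cos 307° = 11.25
Current position: (-39.75, 6.88). Target: (-4.4, -7.2). Remaining: Δeast = 35.35, Δnorth = -14.08.
Bearing = atan2(35.35, -14.08) mod 360° = 111.71°; distance = √((35.35)² + (-14.08)²) = 38.052 mi.

112°, 38.1 mi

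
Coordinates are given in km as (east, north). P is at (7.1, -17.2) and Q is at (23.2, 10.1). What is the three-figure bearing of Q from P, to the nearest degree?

Δeast = 23.2 − 7.1 = 16.10; Δnorth = 10.1 − -17.2 = 27.30.
Bearing = atan2(Δeast, Δnorth) mod 360° = 30.53° ≈ 031°.

031°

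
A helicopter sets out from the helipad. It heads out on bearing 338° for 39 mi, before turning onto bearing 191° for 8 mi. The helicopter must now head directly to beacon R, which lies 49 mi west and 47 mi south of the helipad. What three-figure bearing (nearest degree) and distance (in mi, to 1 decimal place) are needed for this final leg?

Leg 1 (338°, 39 mi): east 39 sin 338° = -14.61, north 39 cos 338° = 36.16
Leg 2 (191°, 8 mi): east 8 sin 191° = -1.53, north 8 cos 191° = -7.85
Current position: (-16.14, 28.31). Target: (-49, -47). Remaining: Δeast = -32.86, Δnorth = -75.31.
Bearing = atan2(-32.86, -75.31) mod 360° = 203.58°; distance = √((-32.86)² + (-75.31)²) = 82.166 mi.

204°, 82.2 mi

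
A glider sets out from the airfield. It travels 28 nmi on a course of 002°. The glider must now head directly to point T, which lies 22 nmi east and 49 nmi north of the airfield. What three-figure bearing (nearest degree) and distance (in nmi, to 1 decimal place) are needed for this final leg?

Leg 1 (002°, 28 nmi): east 28 sin 2° = 0.98, north 28 cos 2° = 27.98
Current position: (0.98, 27.98). Target: (22, 49). Remaining: Δeast = 21.02, Δnorth = 21.02.
Bearing = atan2(21.02, 21.02) mod 360° = 45.01°; distance = √((21.02)² + (21.02)²) = 29.727 nmi.

045°, 29.7 nmi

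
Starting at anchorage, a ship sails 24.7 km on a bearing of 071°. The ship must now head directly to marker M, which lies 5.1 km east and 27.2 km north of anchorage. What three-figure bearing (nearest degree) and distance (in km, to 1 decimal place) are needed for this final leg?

Leg 1 (071°, 24.7 km): east 24.7 sin 71° = 23.35, north 24.7 cos 71° = 8.04
Current position: (23.35, 8.04). Target: (5.1, 27.2). Remaining: Δeast = -18.25, Δnorth = 19.16.
Bearing = atan2(-18.25, 19.16) mod 360° = 316.38°; distance = √((-18.25)² + (19.16)²) = 26.463 km.

316°, 26.5 km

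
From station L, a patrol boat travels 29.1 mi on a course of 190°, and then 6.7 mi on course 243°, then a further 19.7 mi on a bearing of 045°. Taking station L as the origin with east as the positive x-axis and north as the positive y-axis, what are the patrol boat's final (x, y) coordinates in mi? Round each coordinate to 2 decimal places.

Leg 1 (190°, 29.1 mi): east 29.1 sin 190° = -5.05, north 29.1 cos 190° = -28.66
Leg 2 (243°, 6.7 mi): east 6.7 sin 243° = -5.97, north 6.7 cos 243° = -3.04
Leg 3 (045°, 19.7 mi): east 19.7 sin 45° = 13.93, north 19.7 cos 45° = 13.93
Summing: 2.91 mi east, -17.77 mi north → (2.91, -17.77).

(2.91, -17.77)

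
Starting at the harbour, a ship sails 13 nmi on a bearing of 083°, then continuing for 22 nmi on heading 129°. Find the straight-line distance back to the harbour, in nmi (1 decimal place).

Leg 1 (083°, 13 nmi): east 13 sin 83° = 12.90, north 13 cos 83° = 1.58
Leg 2 (129°, 22 nmi): east 22 sin 129° = 17.10, north 22 cos 129° = -13.85
Net: 30.00 east, -12.26 north. Distance = √((30.00)² + (-12.26)²) = 32.409 nmi.

32.4 nmi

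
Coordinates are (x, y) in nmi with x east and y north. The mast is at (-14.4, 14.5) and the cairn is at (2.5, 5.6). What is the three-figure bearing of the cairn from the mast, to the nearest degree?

118°

Δeast = 2.5 − -14.4 = 16.90; Δnorth = 5.6 − 14.5 = -8.90.
Bearing = atan2(Δeast, Δnorth) mod 360° = 117.77° ≈ 118°.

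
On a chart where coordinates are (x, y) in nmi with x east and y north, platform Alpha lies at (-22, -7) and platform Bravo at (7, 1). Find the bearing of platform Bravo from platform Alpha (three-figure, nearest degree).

Δeast = 7 − -22 = 29.00; Δnorth = 1 − -7 = 8.00.
Bearing = atan2(Δeast, Δnorth) mod 360° = 74.58° ≈ 075°.

075°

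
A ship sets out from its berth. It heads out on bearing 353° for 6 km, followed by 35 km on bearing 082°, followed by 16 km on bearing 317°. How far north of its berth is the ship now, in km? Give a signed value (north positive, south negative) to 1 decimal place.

22.5 km

Leg 1 (353°, 6 km): east 6 sin 353° = -0.73, north 6 cos 353° = 5.96
Leg 2 (082°, 35 km): east 35 sin 82° = 34.66, north 35 cos 82° = 4.87
Leg 3 (317°, 16 km): east 16 sin 317° = -10.91, north 16 cos 317° = 11.70
Net north component: 22.53 km.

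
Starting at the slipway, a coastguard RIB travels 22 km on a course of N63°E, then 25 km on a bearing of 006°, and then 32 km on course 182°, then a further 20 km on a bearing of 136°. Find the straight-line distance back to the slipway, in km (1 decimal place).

Leg 1 (N63°E, 22 km): east 22 sin 63° = 19.60, north 22 cos 63° = 9.99
Leg 2 (006°, 25 km): east 25 sin 6° = 2.61, north 25 cos 6° = 24.86
Leg 3 (182°, 32 km): east 32 sin 182° = -1.12, north 32 cos 182° = -31.98
Leg 4 (136°, 20 km): east 20 sin 136° = 13.89, north 20 cos 136° = -14.39
Net: 34.99 east, -11.52 north. Distance = √((34.99)² + (-11.52)²) = 36.838 km.

36.8 km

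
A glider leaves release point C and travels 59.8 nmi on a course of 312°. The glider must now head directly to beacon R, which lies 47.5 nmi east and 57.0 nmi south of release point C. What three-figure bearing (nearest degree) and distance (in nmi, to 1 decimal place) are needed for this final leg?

137°, 133.7 nmi

Leg 1 (312°, 59.8 nmi): east 59.8 sin 312° = -44.44, north 59.8 cos 312° = 40.01
Current position: (-44.44, 40.01). Target: (47.5, -57.0). Remaining: Δeast = 91.94, Δnorth = -97.01.
Bearing = atan2(91.94, -97.01) mod 360° = 136.54°; distance = √((91.94)² + (-97.01)²) = 133.659 nmi.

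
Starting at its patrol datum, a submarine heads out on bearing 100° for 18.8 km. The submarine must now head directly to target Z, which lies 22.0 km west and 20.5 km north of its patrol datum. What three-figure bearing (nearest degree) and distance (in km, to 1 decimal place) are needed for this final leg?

Leg 1 (100°, 18.8 km): east 18.8 sin 100° = 18.51, north 18.8 cos 100° = -3.26
Current position: (18.51, -3.26). Target: (-22.0, 20.5). Remaining: Δeast = -40.51, Δnorth = 23.76.
Bearing = atan2(-40.51, 23.76) mod 360° = 300.39°; distance = √((-40.51)² + (23.76)²) = 46.970 km.

300°, 47.0 km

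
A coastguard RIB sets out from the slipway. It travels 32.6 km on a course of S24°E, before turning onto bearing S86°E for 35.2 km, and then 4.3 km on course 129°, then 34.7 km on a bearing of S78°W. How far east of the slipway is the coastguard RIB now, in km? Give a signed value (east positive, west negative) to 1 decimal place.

Leg 1 (S24°E, 32.6 km): east 32.6 sin 156° = 13.26, north 32.6 cos 156° = -29.78
Leg 2 (S86°E, 35.2 km): east 35.2 sin 94° = 35.11, north 35.2 cos 94° = -2.46
Leg 3 (129°, 4.3 km): east 4.3 sin 129° = 3.34, north 4.3 cos 129° = -2.71
Leg 4 (S78°W, 34.7 km): east 34.7 sin 258° = -33.94, north 34.7 cos 258° = -7.21
Net east component: 17.77 km.

17.8 km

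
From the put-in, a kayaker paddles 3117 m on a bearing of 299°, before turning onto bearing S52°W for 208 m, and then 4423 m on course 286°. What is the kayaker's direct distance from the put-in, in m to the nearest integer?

7601 m

Leg 1 (299°, 3117 m): east 3117 sin 299° = -2726.19, north 3117 cos 299° = 1511.15
Leg 2 (S52°W, 208 m): east 208 sin 232° = -163.91, north 208 cos 232° = -128.06
Leg 3 (286°, 4423 m): east 4423 sin 286° = -4251.66, north 4423 cos 286° = 1219.14
Net: -7141.76 east, 2602.24 north. Distance = √((-7141.76)² + (2602.24)²) = 7601.074 m.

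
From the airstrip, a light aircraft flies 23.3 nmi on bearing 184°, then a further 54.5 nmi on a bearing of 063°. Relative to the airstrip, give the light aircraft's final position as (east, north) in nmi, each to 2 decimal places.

Leg 1 (184°, 23.3 nmi): east 23.3 sin 184° = -1.63, north 23.3 cos 184° = -23.24
Leg 2 (063°, 54.5 nmi): east 54.5 sin 63° = 48.56, north 54.5 cos 63° = 24.74
Summing: 46.93 nmi east, 1.50 nmi north → (46.93, 1.50).

(46.93, 1.50)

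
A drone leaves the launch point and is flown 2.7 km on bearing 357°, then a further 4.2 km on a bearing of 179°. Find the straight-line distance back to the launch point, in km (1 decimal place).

Leg 1 (357°, 2.7 km): east 2.7 sin 357° = -0.14, north 2.7 cos 357° = 2.70
Leg 2 (179°, 4.2 km): east 4.2 sin 179° = 0.07, north 4.2 cos 179° = -4.20
Net: -0.07 east, -1.50 north. Distance = √((-0.07)² + (-1.50)²) = 1.505 km.

1.5 km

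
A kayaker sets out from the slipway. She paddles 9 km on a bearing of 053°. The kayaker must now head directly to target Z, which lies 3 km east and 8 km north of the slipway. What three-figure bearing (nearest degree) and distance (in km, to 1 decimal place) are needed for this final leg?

302°, 4.9 km

Leg 1 (053°, 9 km): east 9 sin 53° = 7.19, north 9 cos 53° = 5.42
Current position: (7.19, 5.42). Target: (3, 8). Remaining: Δeast = -4.19, Δnorth = 2.58.
Bearing = atan2(-4.19, 2.58) mod 360° = 301.67°; distance = √((-4.19)² + (2.58)²) = 4.921 km.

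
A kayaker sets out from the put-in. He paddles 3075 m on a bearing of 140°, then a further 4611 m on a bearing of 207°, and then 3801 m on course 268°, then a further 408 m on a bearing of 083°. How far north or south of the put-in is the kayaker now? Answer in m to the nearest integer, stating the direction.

6547 m south

Leg 1 (140°, 3075 m): east 3075 sin 140° = 1976.57, north 3075 cos 140° = -2355.59
Leg 2 (207°, 4611 m): east 4611 sin 207° = -2093.35, north 4611 cos 207° = -4108.43
Leg 3 (268°, 3801 m): east 3801 sin 268° = -3798.68, north 3801 cos 268° = -132.65
Leg 4 (083°, 408 m): east 408 sin 83° = 404.96, north 408 cos 83° = 49.72
Net north component: -6546.95 m.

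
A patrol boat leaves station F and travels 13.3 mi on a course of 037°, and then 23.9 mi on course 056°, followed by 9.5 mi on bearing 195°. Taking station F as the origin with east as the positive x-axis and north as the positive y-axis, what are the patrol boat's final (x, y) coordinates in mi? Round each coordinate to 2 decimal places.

Leg 1 (037°, 13.3 mi): east 13.3 sin 37° = 8.00, north 13.3 cos 37° = 10.62
Leg 2 (056°, 23.9 mi): east 23.9 sin 56° = 19.81, north 23.9 cos 56° = 13.36
Leg 3 (195°, 9.5 mi): east 9.5 sin 195° = -2.46, north 9.5 cos 195° = -9.18
Summing: 25.36 mi east, 14.81 mi north → (25.36, 14.81).

(25.36, 14.81)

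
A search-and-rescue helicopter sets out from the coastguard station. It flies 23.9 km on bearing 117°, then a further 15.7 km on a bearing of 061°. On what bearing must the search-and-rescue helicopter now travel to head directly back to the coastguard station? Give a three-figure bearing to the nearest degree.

Leg 1 (117°, 23.9 km): east 23.9 sin 117° = 21.30, north 23.9 cos 117° = -10.85
Leg 2 (061°, 15.7 km): east 15.7 sin 61° = 13.73, north 15.7 cos 61° = 7.61
Net displacement: 35.03 east, -3.24 north. Direction back to start is (-35.03, 3.24): bearing = atan2(-35.03, 3.24) mod 360° = 275.28° ≈ 275°.

275°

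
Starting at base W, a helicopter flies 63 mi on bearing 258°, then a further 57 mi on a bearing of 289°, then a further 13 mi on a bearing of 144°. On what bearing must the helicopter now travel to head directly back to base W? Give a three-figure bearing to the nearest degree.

087°

Leg 1 (258°, 63 mi): east 63 sin 258° = -61.62, north 63 cos 258° = -13.10
Leg 2 (289°, 57 mi): east 57 sin 289° = -53.89, north 57 cos 289° = 18.56
Leg 3 (144°, 13 mi): east 13 sin 144° = 7.64, north 13 cos 144° = -10.52
Net displacement: -107.88 east, -5.06 north. Direction back to start is (107.88, 5.06): bearing = atan2(107.88, 5.06) mod 360° = 87.32° ≈ 087°.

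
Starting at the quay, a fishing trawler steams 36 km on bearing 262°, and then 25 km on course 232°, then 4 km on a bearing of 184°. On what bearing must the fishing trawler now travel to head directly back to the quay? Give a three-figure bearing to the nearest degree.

Leg 1 (262°, 36 km): east 36 sin 262° = -35.65, north 36 cos 262° = -5.01
Leg 2 (232°, 25 km): east 25 sin 232° = -19.70, north 25 cos 232° = -15.39
Leg 3 (184°, 4 km): east 4 sin 184° = -0.28, north 4 cos 184° = -3.99
Net displacement: -55.63 east, -24.39 north. Direction back to start is (55.63, 24.39): bearing = atan2(55.63, 24.39) mod 360° = 66.32° ≈ 066°.

066°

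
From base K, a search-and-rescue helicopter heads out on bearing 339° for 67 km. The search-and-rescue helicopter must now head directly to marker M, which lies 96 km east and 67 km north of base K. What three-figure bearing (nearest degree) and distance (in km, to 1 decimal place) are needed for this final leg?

088°, 120.1 km

Leg 1 (339°, 67 km): east 67 sin 339° = -24.01, north 67 cos 339° = 62.55
Current position: (-24.01, 62.55). Target: (96, 67). Remaining: Δeast = 120.01, Δnorth = 4.45.
Bearing = atan2(120.01, 4.45) mod 360° = 87.88°; distance = √((120.01)² + (4.45)²) = 120.093 km.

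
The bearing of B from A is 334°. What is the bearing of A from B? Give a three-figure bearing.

Back-bearing = 334° − 180° = 154°.

154°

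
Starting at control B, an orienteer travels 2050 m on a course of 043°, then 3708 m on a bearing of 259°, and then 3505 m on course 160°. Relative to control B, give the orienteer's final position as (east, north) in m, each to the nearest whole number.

Leg 1 (043°, 2050 m): east 2050 sin 43° = 1398.10, north 2050 cos 43° = 1499.28
Leg 2 (259°, 3708 m): east 3708 sin 259° = -3639.87, north 3708 cos 259° = -707.52
Leg 3 (160°, 3505 m): east 3505 sin 160° = 1198.78, north 3505 cos 160° = -3293.62
Summing: -1043.00 m east, -2501.87 m north → (-1043, -2502).

(-1043, -2502)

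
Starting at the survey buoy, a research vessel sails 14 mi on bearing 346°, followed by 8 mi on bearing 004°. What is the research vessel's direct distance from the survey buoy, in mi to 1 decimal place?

21.7 mi

Leg 1 (346°, 14 mi): east 14 sin 346° = -3.39, north 14 cos 346° = 13.58
Leg 2 (004°, 8 mi): east 8 sin 4° = 0.56, north 8 cos 4° = 7.98
Net: -2.83 east, 21.56 north. Distance = √((-2.83)² + (21.56)²) = 21.749 mi.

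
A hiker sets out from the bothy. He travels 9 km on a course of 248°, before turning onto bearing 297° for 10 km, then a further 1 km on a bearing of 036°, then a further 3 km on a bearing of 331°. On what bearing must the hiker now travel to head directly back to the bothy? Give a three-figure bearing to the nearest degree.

Leg 1 (248°, 9 km): east 9 sin 248° = -8.34, north 9 cos 248° = -3.37
Leg 2 (297°, 10 km): east 10 sin 297° = -8.91, north 10 cos 297° = 4.54
Leg 3 (036°, 1 km): east 1 sin 36° = 0.59, north 1 cos 36° = 0.81
Leg 4 (331°, 3 km): east 3 sin 331° = -1.45, north 3 cos 331° = 2.62
Net displacement: -18.12 east, 4.60 north. Direction back to start is (18.12, -4.60): bearing = atan2(18.12, -4.60) mod 360° = 104.25° ≈ 104°.

104°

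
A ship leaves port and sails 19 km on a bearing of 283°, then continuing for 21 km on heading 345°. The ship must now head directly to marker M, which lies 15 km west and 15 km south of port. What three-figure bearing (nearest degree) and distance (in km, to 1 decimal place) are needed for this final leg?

167°, 40.6 km

Leg 1 (283°, 19 km): east 19 sin 283° = -18.51, north 19 cos 283° = 4.27
Leg 2 (345°, 21 km): east 21 sin 345° = -5.44, north 21 cos 345° = 20.28
Current position: (-23.95, 24.56). Target: (-15, -15). Remaining: Δeast = 8.95, Δnorth = -39.56.
Bearing = atan2(8.95, -39.56) mod 360° = 167.25°; distance = √((8.95)² + (-39.56)²) = 40.558 km.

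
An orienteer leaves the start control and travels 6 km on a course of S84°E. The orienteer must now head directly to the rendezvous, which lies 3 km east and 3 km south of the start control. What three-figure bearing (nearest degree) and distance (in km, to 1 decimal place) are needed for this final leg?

Leg 1 (S84°E, 6 km): east 6 sin 96° = 5.97, north 6 cos 96° = -0.63
Current position: (5.97, -0.63). Target: (3, -3). Remaining: Δeast = -2.97, Δnorth = -2.37.
Bearing = atan2(-2.97, -2.37) mod 360° = 231.35°; distance = √((-2.97)² + (-2.37)²) = 3.799 km.

231°, 3.8 km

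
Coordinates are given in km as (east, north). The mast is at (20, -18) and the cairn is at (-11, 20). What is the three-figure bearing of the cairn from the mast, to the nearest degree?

321°

Δeast = -11 − 20 = -31.00; Δnorth = 20 − -18 = 38.00.
Bearing = atan2(Δeast, Δnorth) mod 360° = 320.79° ≈ 321°.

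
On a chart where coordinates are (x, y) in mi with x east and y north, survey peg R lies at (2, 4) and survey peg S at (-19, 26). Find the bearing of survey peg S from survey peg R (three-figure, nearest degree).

Δeast = -19 − 2 = -21.00; Δnorth = 26 − 4 = 22.00.
Bearing = atan2(Δeast, Δnorth) mod 360° = 316.33° ≈ 316°.

316°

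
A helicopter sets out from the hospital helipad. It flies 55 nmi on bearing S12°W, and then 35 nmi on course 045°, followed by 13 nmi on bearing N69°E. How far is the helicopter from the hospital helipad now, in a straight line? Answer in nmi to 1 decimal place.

Leg 1 (S12°W, 55 nmi): east 55 sin 192° = -11.44, north 55 cos 192° = -53.80
Leg 2 (045°, 35 nmi): east 35 sin 45° = 24.75, north 35 cos 45° = 24.75
Leg 3 (N69°E, 13 nmi): east 13 sin 69° = 12.14, north 13 cos 69° = 4.66
Net: 25.45 east, -24.39 north. Distance = √((25.45)² + (-24.39)²) = 35.251 nmi.

35.3 nmi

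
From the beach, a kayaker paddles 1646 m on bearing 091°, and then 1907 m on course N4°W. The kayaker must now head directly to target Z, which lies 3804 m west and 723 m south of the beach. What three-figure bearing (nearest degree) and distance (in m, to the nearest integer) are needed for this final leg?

Leg 1 (091°, 1646 m): east 1646 sin 91° = 1645.75, north 1646 cos 91° = -28.73
Leg 2 (N4°W, 1907 m): east 1907 sin 356° = -133.03, north 1907 cos 356° = 1902.35
Current position: (1512.72, 1873.63). Target: (-3804, -723). Remaining: Δeast = -5316.72, Δnorth = -2596.63.
Bearing = atan2(-5316.72, -2596.63) mod 360° = 243.97°; distance = √((-5316.72)² + (-2596.63)²) = 5916.927 m.

244°, 5917 m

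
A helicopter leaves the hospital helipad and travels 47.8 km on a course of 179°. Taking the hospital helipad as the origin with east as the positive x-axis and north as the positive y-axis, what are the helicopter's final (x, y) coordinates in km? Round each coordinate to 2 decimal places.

Leg 1 (179°, 47.8 km): east 47.8 sin 179° = 0.83, north 47.8 cos 179° = -47.79
Summing: 0.83 km east, -47.79 km north → (0.83, -47.79).

(0.83, -47.79)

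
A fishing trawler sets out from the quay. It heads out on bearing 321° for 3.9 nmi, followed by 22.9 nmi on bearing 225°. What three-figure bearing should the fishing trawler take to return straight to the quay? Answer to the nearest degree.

Leg 1 (321°, 3.9 nmi): east 3.9 sin 321° = -2.45, north 3.9 cos 321° = 3.03
Leg 2 (225°, 22.9 nmi): east 22.9 sin 225° = -16.19, north 22.9 cos 225° = -16.19
Net displacement: -18.65 east, -13.16 north. Direction back to start is (18.65, 13.16): bearing = atan2(18.65, 13.16) mod 360° = 54.78° ≈ 055°.

055°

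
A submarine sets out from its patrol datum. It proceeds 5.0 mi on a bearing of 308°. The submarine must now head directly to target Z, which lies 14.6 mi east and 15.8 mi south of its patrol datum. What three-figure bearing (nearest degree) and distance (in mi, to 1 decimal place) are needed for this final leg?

136°, 26.5 mi

Leg 1 (308°, 5.0 mi): east 5.0 sin 308° = -3.94, north 5.0 cos 308° = 3.08
Current position: (-3.94, 3.08). Target: (14.6, -15.8). Remaining: Δeast = 18.54, Δnorth = -18.88.
Bearing = atan2(18.54, -18.88) mod 360° = 135.52°; distance = √((18.54)² + (-18.88)²) = 26.460 mi.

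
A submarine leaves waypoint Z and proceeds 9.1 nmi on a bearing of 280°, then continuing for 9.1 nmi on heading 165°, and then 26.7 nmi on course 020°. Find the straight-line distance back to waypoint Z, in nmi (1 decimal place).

18.1 nmi

Leg 1 (280°, 9.1 nmi): east 9.1 sin 280° = -8.96, north 9.1 cos 280° = 1.58
Leg 2 (165°, 9.1 nmi): east 9.1 sin 165° = 2.36, north 9.1 cos 165° = -8.79
Leg 3 (020°, 26.7 nmi): east 26.7 sin 20° = 9.13, north 26.7 cos 20° = 25.09
Net: 2.53 east, 17.88 north. Distance = √((2.53)² + (17.88)²) = 18.058 nmi.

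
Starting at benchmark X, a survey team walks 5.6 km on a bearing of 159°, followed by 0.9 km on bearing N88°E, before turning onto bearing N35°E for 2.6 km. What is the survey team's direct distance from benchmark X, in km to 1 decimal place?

5.4 km

Leg 1 (159°, 5.6 km): east 5.6 sin 159° = 2.01, north 5.6 cos 159° = -5.23
Leg 2 (N88°E, 0.9 km): east 0.9 sin 88° = 0.90, north 0.9 cos 88° = 0.03
Leg 3 (N35°E, 2.6 km): east 2.6 sin 35° = 1.49, north 2.6 cos 35° = 2.13
Net: 4.40 east, -3.07 north. Distance = √((4.40)² + (-3.07)²) = 5.361 km.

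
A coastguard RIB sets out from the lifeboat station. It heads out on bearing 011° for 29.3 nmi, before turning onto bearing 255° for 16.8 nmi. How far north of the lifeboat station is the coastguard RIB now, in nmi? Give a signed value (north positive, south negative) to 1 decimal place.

24.4 nmi

Leg 1 (011°, 29.3 nmi): east 29.3 sin 11° = 5.59, north 29.3 cos 11° = 28.76
Leg 2 (255°, 16.8 nmi): east 16.8 sin 255° = -16.23, north 16.8 cos 255° = -4.35
Net north component: 24.41 nmi.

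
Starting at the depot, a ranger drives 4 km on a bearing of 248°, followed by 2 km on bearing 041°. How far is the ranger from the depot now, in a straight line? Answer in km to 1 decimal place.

2.4 km

Leg 1 (248°, 4 km): east 4 sin 248° = -3.71, north 4 cos 248° = -1.50
Leg 2 (041°, 2 km): east 2 sin 41° = 1.31, north 2 cos 41° = 1.51
Net: -2.40 east, 0.01 north. Distance = √((-2.40)² + (0.01)²) = 2.397 km.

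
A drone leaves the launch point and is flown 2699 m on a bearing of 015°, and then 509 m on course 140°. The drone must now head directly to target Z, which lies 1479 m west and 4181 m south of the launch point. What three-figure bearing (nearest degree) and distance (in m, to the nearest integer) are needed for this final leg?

201°, 6871 m

Leg 1 (015°, 2699 m): east 2699 sin 15° = 698.55, north 2699 cos 15° = 2607.03
Leg 2 (140°, 509 m): east 509 sin 140° = 327.18, north 509 cos 140° = -389.92
Current position: (1025.73, 2217.12). Target: (-1479, -4181). Remaining: Δeast = -2504.73, Δnorth = -6398.12.
Bearing = atan2(-2504.73, -6398.12) mod 360° = 201.38°; distance = √((-2504.73)² + (-6398.12)²) = 6870.923 m.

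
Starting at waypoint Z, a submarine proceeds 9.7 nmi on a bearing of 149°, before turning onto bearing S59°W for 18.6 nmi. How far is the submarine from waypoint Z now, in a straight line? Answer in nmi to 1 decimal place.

21.0 nmi

Leg 1 (149°, 9.7 nmi): east 9.7 sin 149° = 5.00, north 9.7 cos 149° = -8.31
Leg 2 (S59°W, 18.6 nmi): east 18.6 sin 239° = -15.94, north 18.6 cos 239° = -9.58
Net: -10.95 east, -17.89 north. Distance = √((-10.95)² + (-17.89)²) = 20.977 nmi.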